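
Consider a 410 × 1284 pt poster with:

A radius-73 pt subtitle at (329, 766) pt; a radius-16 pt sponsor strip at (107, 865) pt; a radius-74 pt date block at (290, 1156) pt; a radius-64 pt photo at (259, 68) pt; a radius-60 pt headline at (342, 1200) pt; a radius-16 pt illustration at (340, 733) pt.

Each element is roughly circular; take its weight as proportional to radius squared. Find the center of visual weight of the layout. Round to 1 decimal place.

Weights ∝ r²: subtitle 73² = 5329, sponsor strip 16² = 256, date block 74² = 5476, photo 64² = 4096, headline 60² = 3600, illustration 16² = 256; Σw = 19013.
x: (5329·329 + 256·107 + 5476·290 + 4096·259 + 3600·342 + 256·340) / 19013 = 5747777 / 19013 ≈ 302.31
y: (5329·766 + 256·865 + 5476·1156 + 4096·68 + 3600·1200 + 256·733) / 19013 = 15419886 / 19013 ≈ 811.02

(302.3, 811.0)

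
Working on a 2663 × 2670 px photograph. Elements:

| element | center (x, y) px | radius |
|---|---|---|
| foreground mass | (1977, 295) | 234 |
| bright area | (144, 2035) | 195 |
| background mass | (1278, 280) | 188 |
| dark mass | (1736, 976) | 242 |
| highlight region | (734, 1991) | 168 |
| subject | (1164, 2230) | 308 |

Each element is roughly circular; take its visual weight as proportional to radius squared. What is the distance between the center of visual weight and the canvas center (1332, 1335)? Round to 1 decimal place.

≈ 82.7 px

r² weights: foreground mass 234² = 54756, bright area 195² = 38025, background mass 188² = 35344, dark mass 242² = 58564, highlight region 168² = 28224, subject 308² = 94864. Total = 309777.
x-moment: 54756·1977 + 38025·144 + 35344·1278 + 58564·1736 + 28224·734 + 94864·1164 = 391703060; centroid 391703060/309777 ≈ 1264.47.
y-moment: 54756·295 + 38025·2035 + 35344·280 + 58564·976 + 28224·1991 + 94864·2230 = 428329383; centroid 428329383/309777 ≈ 1382.70.
From (1332, 1335): dx = -67.53, dy = 47.70, so the distance is √(dx²+dy²) ≈ 82.68.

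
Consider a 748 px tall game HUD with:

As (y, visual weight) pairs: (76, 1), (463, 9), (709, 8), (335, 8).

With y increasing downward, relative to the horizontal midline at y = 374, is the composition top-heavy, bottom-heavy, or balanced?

bottom-heavy

Weights sum to 1 + 9 + 8 + 8 = 26.
Σw·y = 1·76 + 9·463 + 8·709 + 8·335 = 12595, so ȳ = 12595/26 ≈ 484.42.
Since 484.4 is below (larger y than) 374, the composition reads bottom-heavy.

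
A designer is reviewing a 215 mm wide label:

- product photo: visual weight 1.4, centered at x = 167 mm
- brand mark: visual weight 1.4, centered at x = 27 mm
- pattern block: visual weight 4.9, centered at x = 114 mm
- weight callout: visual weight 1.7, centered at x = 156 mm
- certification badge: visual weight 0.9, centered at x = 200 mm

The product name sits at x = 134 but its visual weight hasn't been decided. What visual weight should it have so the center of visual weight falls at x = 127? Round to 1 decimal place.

Known weights sum to 1.4 + 1.4 + 4.9 + 1.7 + 0.9 = 10.3; their moment is 1.4·167 + 1.4·27 + 4.9·114 + 1.7·156 + 0.9·200 = 1275.4.
Set Σw·x/Σw = 127: (1275.4 + 134w) = 127·(10.3 + w).
Rearranging, w·(134 − 127) = 127·10.3 − 1275.4 = 32.7, so w ≈ 32.7/7 = 4.67.

w ≈ 4.7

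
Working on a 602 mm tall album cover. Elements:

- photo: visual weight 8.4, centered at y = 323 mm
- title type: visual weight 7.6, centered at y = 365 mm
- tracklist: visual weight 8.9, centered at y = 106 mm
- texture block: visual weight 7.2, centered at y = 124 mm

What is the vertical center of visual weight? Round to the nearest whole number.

Σw = 8.4 + 7.6 + 8.9 + 7.2 = 32.1.
y-moment: 8.4·323 + 7.6·365 + 8.9·106 + 7.2·124 = 7323.4; centroid 7323.4/32.1 ≈ 228.14.

y ≈ 228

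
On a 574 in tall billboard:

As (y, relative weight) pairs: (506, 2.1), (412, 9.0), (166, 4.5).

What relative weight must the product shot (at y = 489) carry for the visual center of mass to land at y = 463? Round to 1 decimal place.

w ≈ 65.6

Fixed elements: Σw = 2.1 + 9.0 + 4.5 = 15.6, Σw·y = 2.1·506 + 9.0·412 + 4.5·166 = 5517.6.
Set Σw·y/Σw = 463: (5517.6 + 489w) = 463·(15.6 + w).
So w = (463·15.6 − 5517.6)/(489 − 463) = 1705.2/26 ≈ 65.58.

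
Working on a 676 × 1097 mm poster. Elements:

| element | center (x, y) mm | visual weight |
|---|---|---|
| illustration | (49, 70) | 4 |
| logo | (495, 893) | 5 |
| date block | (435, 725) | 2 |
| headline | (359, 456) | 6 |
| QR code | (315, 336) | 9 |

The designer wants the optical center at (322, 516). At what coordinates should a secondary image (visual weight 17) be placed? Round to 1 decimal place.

(312.7, 601.9)

With the secondary image, Σw becomes 4 + 5 + 2 + 6 + 9 + 17 = 43.
x: target moment 43×322 = 13846; current 4·49 + 5·495 + 2·435 + 6·359 + 9·315 = 8530; the secondary image supplies 5316, so x = 5316/17 ≈ 312.71.
y: target moment 43×516 = 22188; current 4·70 + 5·893 + 2·725 + 6·456 + 9·336 = 11955; the secondary image supplies 10233, so y = 10233/17 ≈ 601.94.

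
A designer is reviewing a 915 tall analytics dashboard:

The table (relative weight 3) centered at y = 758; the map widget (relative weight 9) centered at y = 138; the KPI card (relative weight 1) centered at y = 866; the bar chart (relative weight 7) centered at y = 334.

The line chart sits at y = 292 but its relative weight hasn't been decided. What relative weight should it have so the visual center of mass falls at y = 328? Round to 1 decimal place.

w ≈ 4.4

Fixed elements: Σw = 3 + 9 + 1 + 7 = 20, Σw·y = 3·758 + 9·138 + 1·866 + 7·334 = 6720.
For the centroid to hit 328: (6720 + w·292) / (20 + w) = 328.
Solving: w = (328·20 − 6720) / (292 − 328) = -160 / -36 ≈ 4.44.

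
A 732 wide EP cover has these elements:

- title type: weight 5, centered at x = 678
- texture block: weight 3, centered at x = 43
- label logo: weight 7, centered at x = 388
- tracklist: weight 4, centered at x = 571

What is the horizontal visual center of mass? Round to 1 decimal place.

Total weight = 5 + 3 + 7 + 4 = 19.
Σw·x = 5·678 + 3·43 + 7·388 + 4·571 = 8519, so x̄ = 8519/19 ≈ 448.37.

x ≈ 448.4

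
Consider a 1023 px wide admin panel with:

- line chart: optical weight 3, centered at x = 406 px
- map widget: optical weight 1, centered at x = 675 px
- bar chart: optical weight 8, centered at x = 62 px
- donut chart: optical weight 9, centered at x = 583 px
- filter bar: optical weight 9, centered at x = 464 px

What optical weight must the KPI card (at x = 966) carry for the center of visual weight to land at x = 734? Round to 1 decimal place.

Known weights sum to 3 + 1 + 8 + 9 + 9 = 30; their moment is 3·406 + 1·675 + 8·62 + 9·583 + 9·464 = 11812.
For the centroid to hit 734: (11812 + w·966) / (30 + w) = 734.
Solving: w = (734·30 − 11812) / (966 − 734) = 10208 / 232 ≈ 44.00.

w ≈ 44.0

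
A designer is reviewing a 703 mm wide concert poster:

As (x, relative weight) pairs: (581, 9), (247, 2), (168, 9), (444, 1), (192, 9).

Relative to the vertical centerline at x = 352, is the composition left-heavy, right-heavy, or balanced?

Σw = 9 + 2 + 9 + 1 + 9 = 30.
x: (9·581 + 2·247 + 9·168 + 1·444 + 9·192) / 30 = 9407 / 30 ≈ 313.57
313.6 vs midline 352 → left-heavy.

left-heavy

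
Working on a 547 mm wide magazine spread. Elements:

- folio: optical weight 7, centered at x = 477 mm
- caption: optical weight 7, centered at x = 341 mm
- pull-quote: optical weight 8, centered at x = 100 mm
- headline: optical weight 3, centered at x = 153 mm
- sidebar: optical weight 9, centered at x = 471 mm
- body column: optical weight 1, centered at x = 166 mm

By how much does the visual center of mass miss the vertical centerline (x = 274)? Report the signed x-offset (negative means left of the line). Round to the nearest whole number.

≈ 51 mm

Total weight = 7 + 7 + 8 + 3 + 9 + 1 = 35.
x: moment 11390 / weight 35 ≈ 325.43
Offset from x = 274: 325.43 − 274 ≈ 51.43.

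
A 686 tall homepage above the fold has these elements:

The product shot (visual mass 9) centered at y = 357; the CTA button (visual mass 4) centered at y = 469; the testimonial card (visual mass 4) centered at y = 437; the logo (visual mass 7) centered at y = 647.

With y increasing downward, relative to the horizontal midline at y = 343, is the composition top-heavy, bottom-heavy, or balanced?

Σw = 9 + 4 + 4 + 7 = 24.
y-moment: 9·357 + 4·469 + 4·437 + 7·647 = 11366; centroid 11366/24 ≈ 473.58.
473.6 vs midline 343 → bottom-heavy.

bottom-heavy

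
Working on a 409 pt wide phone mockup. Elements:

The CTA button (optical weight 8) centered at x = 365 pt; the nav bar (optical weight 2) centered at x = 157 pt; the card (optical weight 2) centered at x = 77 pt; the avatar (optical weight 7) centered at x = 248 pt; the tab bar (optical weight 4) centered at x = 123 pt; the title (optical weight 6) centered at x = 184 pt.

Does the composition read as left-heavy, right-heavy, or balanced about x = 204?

Weights sum to 8 + 2 + 2 + 7 + 4 + 6 = 29.
x: (8·365 + 2·157 + 2·77 + 7·248 + 4·123 + 6·184) / 29 = 6720 / 29 ≈ 231.72
231.7 vs midline 204 → right-heavy.

right-heavy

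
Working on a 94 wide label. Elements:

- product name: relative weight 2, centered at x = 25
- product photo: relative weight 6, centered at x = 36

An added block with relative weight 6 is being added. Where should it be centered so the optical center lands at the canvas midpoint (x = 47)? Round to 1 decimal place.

x ≈ 65.3

With the added block, Σw becomes 2 + 6 + 6 = 14.
x: target moment 14×47 = 658; current 2·25 + 6·36 = 266; the added block supplies 392, so x = 392/6 ≈ 65.33.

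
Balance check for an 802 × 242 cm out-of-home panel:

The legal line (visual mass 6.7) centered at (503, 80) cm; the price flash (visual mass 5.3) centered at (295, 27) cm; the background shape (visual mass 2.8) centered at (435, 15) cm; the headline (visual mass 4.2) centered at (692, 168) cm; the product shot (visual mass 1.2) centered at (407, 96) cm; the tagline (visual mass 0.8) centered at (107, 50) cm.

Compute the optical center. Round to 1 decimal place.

Weights sum to 6.7 + 5.3 + 2.8 + 4.2 + 1.2 + 0.8 = 21.0.
Σw·x = 6.7·503 + 5.3·295 + 2.8·435 + 4.2·692 + 1.2·407 + 0.8·107 = 9632.0, so x̄ = 9632.0/21.0 ≈ 458.67.
Σw·y = 6.7·80 + 5.3·27 + 2.8·15 + 4.2·168 + 1.2·96 + 0.8·50 = 1581.9, so ȳ = 1581.9/21.0 ≈ 75.33.

(458.7, 75.3)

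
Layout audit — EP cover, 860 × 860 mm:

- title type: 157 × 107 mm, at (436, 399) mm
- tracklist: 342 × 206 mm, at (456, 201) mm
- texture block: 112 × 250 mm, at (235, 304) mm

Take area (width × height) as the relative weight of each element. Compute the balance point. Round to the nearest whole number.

Areas → weights: title type 157·107 = 16799, tracklist 342·206 = 70452, texture block 112·250 = 28000; Σw = 115251.
Σw·x = 16799·436 + 70452·456 + 28000·235 = 46030476, so x̄ = 46030476/115251 ≈ 399.39.
Σw·y = 16799·399 + 70452·201 + 28000·304 = 29375653, so ȳ = 29375653/115251 ≈ 254.88.

(399, 255)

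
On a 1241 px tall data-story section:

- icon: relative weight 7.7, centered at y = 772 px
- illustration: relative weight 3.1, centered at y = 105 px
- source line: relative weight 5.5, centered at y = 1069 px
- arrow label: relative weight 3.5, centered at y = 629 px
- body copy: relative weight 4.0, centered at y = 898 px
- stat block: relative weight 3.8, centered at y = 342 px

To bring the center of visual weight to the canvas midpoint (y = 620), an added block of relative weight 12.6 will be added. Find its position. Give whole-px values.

After adding the added block, total weight = 7.7 + 3.1 + 5.5 + 3.5 + 4.0 + 3.8 + 12.6 = 40.2.
y: target moment 40.2×620 = 24924.0; current 7.7·772 + 3.1·105 + 5.5·1069 + 3.5·629 + 4.0·898 + 3.8·342 = 19242.5; the added block supplies 5681.5, so y = 5681.5/12.6 ≈ 450.91.

y ≈ 451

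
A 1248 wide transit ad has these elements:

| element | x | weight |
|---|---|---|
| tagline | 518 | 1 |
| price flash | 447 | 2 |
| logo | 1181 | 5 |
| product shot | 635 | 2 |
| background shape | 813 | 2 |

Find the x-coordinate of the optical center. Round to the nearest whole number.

x ≈ 851

Weights sum to 1 + 2 + 5 + 2 + 2 = 12.
Σw·x = 1·518 + 2·447 + 5·1181 + 2·635 + 2·813 = 10213, so x̄ = 10213/12 ≈ 851.08.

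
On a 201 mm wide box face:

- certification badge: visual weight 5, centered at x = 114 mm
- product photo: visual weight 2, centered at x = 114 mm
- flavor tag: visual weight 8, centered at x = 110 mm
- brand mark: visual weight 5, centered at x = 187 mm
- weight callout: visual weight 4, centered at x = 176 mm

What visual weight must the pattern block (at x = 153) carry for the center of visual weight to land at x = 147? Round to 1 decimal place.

w ≈ 35.2

Known weights sum to 5 + 2 + 8 + 5 + 4 = 24; their moment is 5·114 + 2·114 + 8·110 + 5·187 + 4·176 = 3317.
For the centroid to hit 147: (3317 + w·153) / (24 + w) = 147.
Rearranging, w·(153 − 147) = 147·24 − 3317 = 211, so w ≈ 211/6 = 35.17.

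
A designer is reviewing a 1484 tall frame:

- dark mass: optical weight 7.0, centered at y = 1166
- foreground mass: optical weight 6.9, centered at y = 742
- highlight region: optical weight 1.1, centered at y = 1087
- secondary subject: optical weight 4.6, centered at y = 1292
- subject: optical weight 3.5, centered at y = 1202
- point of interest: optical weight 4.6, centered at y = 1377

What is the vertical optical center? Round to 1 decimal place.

Total weight = 7.0 + 6.9 + 1.1 + 4.6 + 3.5 + 4.6 = 27.7.
y-moment: 7.0·1166 + 6.9·742 + 1.1·1087 + 4.6·1292 + 3.5·1202 + 4.6·1377 = 30961.9; centroid 30961.9/27.7 ≈ 1117.76.

y ≈ 1117.8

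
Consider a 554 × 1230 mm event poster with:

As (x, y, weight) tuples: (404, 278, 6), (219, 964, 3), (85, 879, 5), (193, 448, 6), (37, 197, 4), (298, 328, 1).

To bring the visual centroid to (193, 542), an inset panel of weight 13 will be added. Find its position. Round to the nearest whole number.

(171, 603)

New total weight: (6 + 3 + 5 + 6 + 4 + 1) + 13 = 38.
Along x: (5110 + 13·x) / 38 = 193 (existing moment 6·404 + 3·219 + 5·85 + 6·193 + 4·37 + 1·298 = 5110) ⇒ x = (7334 − 5110) / 13 ≈ 171.08.
Along y: (12759 + 13·y) / 38 = 542 (existing moment 6·278 + 3·964 + 5·879 + 6·448 + 4·197 + 1·328 = 12759) ⇒ y = (20596 − 12759) / 13 ≈ 602.85.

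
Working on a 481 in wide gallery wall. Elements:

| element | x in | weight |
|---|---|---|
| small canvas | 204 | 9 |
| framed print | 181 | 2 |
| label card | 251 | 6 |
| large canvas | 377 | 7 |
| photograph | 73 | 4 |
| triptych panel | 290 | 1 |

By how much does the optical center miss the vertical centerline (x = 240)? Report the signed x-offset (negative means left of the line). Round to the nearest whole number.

≈ -1 in

Σw = 9 + 2 + 6 + 7 + 4 + 1 = 29.
x: (9·204 + 2·181 + 6·251 + 7·377 + 4·73 + 1·290) / 29 = 6925 / 29 ≈ 238.79
Against x = 240, that's 238.79 − 240 = -1.21.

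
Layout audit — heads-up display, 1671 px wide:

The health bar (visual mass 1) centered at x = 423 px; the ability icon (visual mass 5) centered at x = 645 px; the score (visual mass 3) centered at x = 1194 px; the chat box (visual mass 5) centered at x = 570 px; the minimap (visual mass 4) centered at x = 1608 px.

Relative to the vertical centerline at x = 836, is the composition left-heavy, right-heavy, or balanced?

Weights sum to 1 + 5 + 3 + 5 + 4 = 18.
x: (1·423 + 5·645 + 3·1194 + 5·570 + 4·1608) / 18 = 16512 / 18 ≈ 917.33
Since 917.3 is right of 836, the composition reads right-heavy.

right-heavy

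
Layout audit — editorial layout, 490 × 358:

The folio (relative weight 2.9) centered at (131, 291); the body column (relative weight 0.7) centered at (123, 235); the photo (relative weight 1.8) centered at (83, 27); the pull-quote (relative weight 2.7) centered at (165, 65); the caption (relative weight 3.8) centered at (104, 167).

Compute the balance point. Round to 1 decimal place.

Total weight = 2.9 + 0.7 + 1.8 + 2.7 + 3.8 = 11.9.
x: (2.9·131 + 0.7·123 + 1.8·83 + 2.7·165 + 3.8·104) / 11.9 = 1456.1 / 11.9 ≈ 122.36
y: (2.9·291 + 0.7·235 + 1.8·27 + 2.7·65 + 3.8·167) / 11.9 = 1867.1 / 11.9 ≈ 156.90

(122.4, 156.9)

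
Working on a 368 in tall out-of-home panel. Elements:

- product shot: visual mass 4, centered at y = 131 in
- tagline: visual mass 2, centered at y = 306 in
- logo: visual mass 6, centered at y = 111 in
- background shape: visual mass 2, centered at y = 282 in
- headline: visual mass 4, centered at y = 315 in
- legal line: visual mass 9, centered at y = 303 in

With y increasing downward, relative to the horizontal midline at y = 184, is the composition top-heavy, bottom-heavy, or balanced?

Σw = 4 + 2 + 6 + 2 + 4 + 9 = 27.
Σw·y = 6353; ȳ = 6353/27 ≈ 235.30.
235.3 vs midline 184 → bottom-heavy.

bottom-heavy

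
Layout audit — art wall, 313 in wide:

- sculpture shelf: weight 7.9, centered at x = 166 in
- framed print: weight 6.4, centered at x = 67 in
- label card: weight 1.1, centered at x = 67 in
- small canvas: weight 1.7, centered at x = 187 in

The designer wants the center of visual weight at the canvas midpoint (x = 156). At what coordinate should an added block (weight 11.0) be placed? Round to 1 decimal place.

After adding the added block, total weight = 7.9 + 6.4 + 1.1 + 1.7 + 11.0 = 28.1.
x: target moment 28.1×156 = 4383.6; current 7.9·166 + 6.4·67 + 1.1·67 + 1.7·187 = 2131.8; the added block supplies 2251.8, so x = 2251.8/11.0 ≈ 204.71.

x ≈ 204.7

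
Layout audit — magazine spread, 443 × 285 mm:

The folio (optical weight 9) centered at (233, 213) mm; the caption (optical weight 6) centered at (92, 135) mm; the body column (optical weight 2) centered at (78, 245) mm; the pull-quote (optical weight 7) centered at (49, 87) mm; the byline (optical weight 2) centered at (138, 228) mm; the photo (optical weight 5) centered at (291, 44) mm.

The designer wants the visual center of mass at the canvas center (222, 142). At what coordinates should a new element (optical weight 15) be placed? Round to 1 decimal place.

After adding the new element, total weight = 9 + 6 + 2 + 7 + 2 + 5 + 15 = 46.
x: need Σw·x = 46·222 = 10212. Existing = 9·233 + 6·92 + 2·78 + 7·49 + 2·138 + 5·291 = 4879. Remainder 5333 / 15 ≈ 355.53.
y: need Σw·y = 46·142 = 6532. Existing = 9·213 + 6·135 + 2·245 + 7·87 + 2·228 + 5·44 = 4502. Remainder 2030 / 15 ≈ 135.33.

(355.5, 135.3)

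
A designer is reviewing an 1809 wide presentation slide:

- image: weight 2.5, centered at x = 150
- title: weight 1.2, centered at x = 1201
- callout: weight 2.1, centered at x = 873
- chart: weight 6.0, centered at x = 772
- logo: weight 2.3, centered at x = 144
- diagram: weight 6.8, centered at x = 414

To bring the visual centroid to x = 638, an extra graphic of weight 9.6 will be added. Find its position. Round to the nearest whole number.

New total weight: (2.5 + 1.2 + 2.1 + 6.0 + 2.3 + 6.8) + 9.6 = 30.5.
Along x: (11427.9 + 9.6·x) / 30.5 = 638 (existing moment 2.5·150 + 1.2·1201 + 2.1·873 + 6.0·772 + 2.3·144 + 6.8·414 = 11427.9) ⇒ x = (19459.0 − 11427.9) / 9.6 ≈ 836.57.

x ≈ 837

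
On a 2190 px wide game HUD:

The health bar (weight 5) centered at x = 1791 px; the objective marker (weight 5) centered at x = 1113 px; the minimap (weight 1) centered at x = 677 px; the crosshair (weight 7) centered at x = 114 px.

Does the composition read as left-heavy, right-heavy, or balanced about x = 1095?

left-heavy

Σw = 5 + 5 + 1 + 7 = 18.
Σw·x = 5·1791 + 5·1113 + 1·677 + 7·114 = 15995, so x̄ = 15995/18 ≈ 888.61.
Since 888.6 is left of 1095, the composition reads left-heavy.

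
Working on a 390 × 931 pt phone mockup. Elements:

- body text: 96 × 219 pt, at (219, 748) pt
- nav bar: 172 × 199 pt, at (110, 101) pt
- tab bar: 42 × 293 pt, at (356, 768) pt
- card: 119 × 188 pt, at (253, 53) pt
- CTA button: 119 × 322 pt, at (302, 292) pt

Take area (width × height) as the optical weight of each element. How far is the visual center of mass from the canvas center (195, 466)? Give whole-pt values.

Taking area as weight: body text 96·219 = 21024, nav bar 172·199 = 34228, tab bar 42·293 = 12306, card 119·188 = 22372, CTA button 119·322 = 38318. Sum 128248.
Σw·x = 21024·219 + 34228·110 + 12306·356 + 22372·253 + 38318·302 = 29982424, so x̄ = 29982424/128248 ≈ 233.78.
Σw·y = 21024·748 + 34228·101 + 12306·768 + 22372·53 + 38318·292 = 41008560, so ȳ = 41008560/128248 ≈ 319.76.
From (195, 466): dx = 38.78, dy = -146.24, so the distance is √(dx²+dy²) ≈ 151.30.

≈ 151 pt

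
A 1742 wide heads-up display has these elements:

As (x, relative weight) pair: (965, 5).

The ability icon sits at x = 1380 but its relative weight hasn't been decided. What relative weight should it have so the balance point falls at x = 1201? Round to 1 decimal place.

Known: weight 5 with moment 5·965 = 4825.
Set Σw·x/Σw = 1201: (4825 + 1380w) = 1201·(5 + w).
Solving: w = (1201·5 − 4825) / (1380 − 1201) = 1180 / 179 ≈ 6.59.

w ≈ 6.6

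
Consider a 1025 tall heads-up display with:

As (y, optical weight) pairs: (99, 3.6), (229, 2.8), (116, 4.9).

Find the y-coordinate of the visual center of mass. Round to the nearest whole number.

Total weight = 3.6 + 2.8 + 4.9 = 11.3.
Σw·y = 3.6·99 + 2.8·229 + 4.9·116 = 1566.0, so ȳ = 1566.0/11.3 ≈ 138.58.

y ≈ 139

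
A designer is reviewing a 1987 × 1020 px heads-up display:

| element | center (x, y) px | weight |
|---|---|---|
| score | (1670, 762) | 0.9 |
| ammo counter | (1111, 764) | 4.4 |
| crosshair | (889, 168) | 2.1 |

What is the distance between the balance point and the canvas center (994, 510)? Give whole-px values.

Weights sum to 0.9 + 4.4 + 2.1 = 7.4.
Σw·x = 0.9·1670 + 4.4·1111 + 2.1·889 = 8258.3, so x̄ = 8258.3/7.4 ≈ 1115.99.
Σw·y = 0.9·762 + 4.4·764 + 2.1·168 = 4400.2, so ȳ = 4400.2/7.4 ≈ 594.62.
Relative to (994, 510): Δ = (121.99, 84.62); |Δ| = √(121.99² + 84.62²) ≈ 148.46.

≈ 148 px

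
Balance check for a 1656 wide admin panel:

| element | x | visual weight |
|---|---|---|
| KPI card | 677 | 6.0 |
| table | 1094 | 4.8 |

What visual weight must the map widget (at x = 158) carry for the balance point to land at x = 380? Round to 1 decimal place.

w ≈ 23.5

Fixed elements: Σw = 6.0 + 4.8 = 10.8, Σw·x = 6.0·677 + 4.8·1094 = 9313.2.
Set Σw·x/Σw = 380: (9313.2 + 158w) = 380·(10.8 + w).
Solving: w = (380·10.8 − 9313.2) / (158 − 380) = -5209.2 / -222 ≈ 23.46.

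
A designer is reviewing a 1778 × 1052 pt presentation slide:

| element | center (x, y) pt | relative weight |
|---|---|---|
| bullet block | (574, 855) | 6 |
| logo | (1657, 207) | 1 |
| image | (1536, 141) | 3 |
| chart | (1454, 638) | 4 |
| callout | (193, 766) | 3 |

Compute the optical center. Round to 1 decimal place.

(947.3, 624.1)

Weights sum to 6 + 1 + 3 + 4 + 3 = 17.
x-moment: 6·574 + 1·1657 + 3·1536 + 4·1454 + 3·193 = 16104; centroid 16104/17 ≈ 947.29.
y-moment: 6·855 + 1·207 + 3·141 + 4·638 + 3·766 = 10610; centroid 10610/17 ≈ 624.12.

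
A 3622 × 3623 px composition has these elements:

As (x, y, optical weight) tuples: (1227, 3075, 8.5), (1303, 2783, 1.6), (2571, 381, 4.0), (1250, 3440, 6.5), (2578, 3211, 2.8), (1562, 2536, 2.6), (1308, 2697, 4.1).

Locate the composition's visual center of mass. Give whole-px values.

(1580, 2695)

Σw = 8.5 + 1.6 + 4.0 + 6.5 + 2.8 + 2.6 + 4.1 = 30.1.
x: moment 47565.7 / weight 30.1 ≈ 1580.26
Σw·y = 81116.4; ȳ = 81116.4/30.1 ≈ 2694.90.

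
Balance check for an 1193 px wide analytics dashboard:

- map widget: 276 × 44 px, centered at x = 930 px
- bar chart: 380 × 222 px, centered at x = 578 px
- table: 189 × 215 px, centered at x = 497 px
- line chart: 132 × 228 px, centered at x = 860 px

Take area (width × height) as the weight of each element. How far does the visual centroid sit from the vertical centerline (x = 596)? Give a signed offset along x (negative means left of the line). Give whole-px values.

≈ 39 px

Taking area as weight: map widget 276·44 = 12144, bar chart 380·222 = 84360, table 189·215 = 40635, line chart 132·228 = 30096. Sum 167235.
x-moment: 12144·930 + 84360·578 + 40635·497 + 30096·860 = 106132155; centroid 106132155/167235 ≈ 634.63.
Offset from x = 596: 634.63 − 596 ≈ 38.63.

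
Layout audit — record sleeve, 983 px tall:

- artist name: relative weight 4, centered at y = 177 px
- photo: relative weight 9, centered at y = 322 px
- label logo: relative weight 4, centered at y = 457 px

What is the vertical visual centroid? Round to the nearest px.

Total weight = 4 + 9 + 4 = 17.
y: (4·177 + 9·322 + 4·457) / 17 = 5434 / 17 ≈ 319.65

y ≈ 320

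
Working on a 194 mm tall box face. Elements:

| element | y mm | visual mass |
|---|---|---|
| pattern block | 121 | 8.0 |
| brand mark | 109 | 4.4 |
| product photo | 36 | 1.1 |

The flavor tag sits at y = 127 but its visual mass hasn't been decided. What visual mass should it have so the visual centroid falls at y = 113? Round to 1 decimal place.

Known weights sum to 8.0 + 4.4 + 1.1 = 13.5; their moment is 8.0·121 + 4.4·109 + 1.1·36 = 1487.2.
For the centroid to hit 113: (1487.2 + w·127) / (13.5 + w) = 113.
Rearranging, w·(127 − 113) = 113·13.5 − 1487.2 = 38.3, so w ≈ 38.3/14 = 2.74.

w ≈ 2.7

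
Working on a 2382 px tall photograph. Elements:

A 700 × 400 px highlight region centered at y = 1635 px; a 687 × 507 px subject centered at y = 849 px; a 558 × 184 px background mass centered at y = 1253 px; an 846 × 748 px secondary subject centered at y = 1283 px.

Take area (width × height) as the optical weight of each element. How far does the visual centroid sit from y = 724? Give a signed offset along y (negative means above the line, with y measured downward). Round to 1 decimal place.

≈ 518.2 px

Taking area as weight: highlight region 700·400 = 280000, subject 687·507 = 348309, background mass 558·184 = 102672, secondary subject 846·748 = 632808. Sum 1363789.
y-moment: 280000·1635 + 348309·849 + 102672·1253 + 632808·1283 = 1694055021; centroid 1694055021/1363789 ≈ 1242.17.
Difference: 1242.17 − 724 ≈ 518.17.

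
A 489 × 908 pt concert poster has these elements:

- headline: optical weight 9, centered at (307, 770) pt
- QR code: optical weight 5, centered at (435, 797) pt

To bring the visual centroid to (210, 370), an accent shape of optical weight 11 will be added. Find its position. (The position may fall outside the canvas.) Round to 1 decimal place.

New total weight: (9 + 5) + 11 = 25.
Along x: (4938 + 11·x) / 25 = 210 (existing moment 9·307 + 5·435 = 4938) ⇒ x = (5250 − 4938) / 11 ≈ 28.36.
Along y: (10915 + 11·y) / 25 = 370 (existing moment 9·770 + 5·797 = 10915) ⇒ y = (9250 − 10915) / 11 ≈ -151.36.

(28.4, -151.4)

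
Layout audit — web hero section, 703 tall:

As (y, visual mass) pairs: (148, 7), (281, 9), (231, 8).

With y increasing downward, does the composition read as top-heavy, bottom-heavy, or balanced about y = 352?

Total weight = 7 + 9 + 8 = 24.
y-moment: 7·148 + 9·281 + 8·231 = 5413; centroid 5413/24 ≈ 225.54.
Since 225.5 is above (smaller y than) 352, the composition reads top-heavy.

top-heavy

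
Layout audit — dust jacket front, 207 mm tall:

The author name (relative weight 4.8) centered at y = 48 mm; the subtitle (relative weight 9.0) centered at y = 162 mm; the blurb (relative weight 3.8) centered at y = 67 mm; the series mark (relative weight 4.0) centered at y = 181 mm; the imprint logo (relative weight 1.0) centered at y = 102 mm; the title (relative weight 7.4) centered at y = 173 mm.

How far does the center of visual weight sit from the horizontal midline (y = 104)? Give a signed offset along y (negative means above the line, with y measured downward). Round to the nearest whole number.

≈ 31 mm

Total weight = 4.8 + 9.0 + 3.8 + 4.0 + 1.0 + 7.4 = 30.0.
Σw·y = 4049.2; ȳ = 4049.2/30.0 ≈ 134.97.
Difference: 134.97 − 104 ≈ 30.97.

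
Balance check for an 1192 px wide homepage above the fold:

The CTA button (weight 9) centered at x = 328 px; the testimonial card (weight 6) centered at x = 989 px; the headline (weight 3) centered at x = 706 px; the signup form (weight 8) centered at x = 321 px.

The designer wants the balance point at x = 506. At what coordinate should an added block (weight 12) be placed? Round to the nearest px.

After adding the added block, total weight = 9 + 6 + 3 + 8 + 12 = 38.
Along x: (13572 + 12·x) / 38 = 506 (existing moment 9·328 + 6·989 + 3·706 + 8·321 = 13572) ⇒ x = (19228 − 13572) / 12 ≈ 471.33.

x ≈ 471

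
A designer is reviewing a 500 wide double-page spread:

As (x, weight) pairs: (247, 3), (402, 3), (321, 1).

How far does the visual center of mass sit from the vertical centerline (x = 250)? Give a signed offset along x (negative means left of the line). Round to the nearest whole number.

≈ 74

Total weight = 3 + 3 + 1 = 7.
x-moment: 3·247 + 3·402 + 1·321 = 2268; centroid 2268/7 ≈ 324.00.
Offset from x = 250: 324.00 − 250 ≈ 74.00.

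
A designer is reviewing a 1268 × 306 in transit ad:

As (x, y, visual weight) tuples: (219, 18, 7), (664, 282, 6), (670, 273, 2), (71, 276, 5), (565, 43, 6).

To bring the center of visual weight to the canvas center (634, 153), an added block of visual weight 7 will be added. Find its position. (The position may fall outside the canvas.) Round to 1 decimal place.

New total weight: (7 + 6 + 2 + 5 + 6) + 7 = 33.
Along x: (10602 + 7·x) / 33 = 634 (existing moment 7·219 + 6·664 + 2·670 + 5·71 + 6·565 = 10602) ⇒ x = (20922 − 10602) / 7 ≈ 1474.29.
Along y: (4002 + 7·y) / 33 = 153 (existing moment 7·18 + 6·282 + 2·273 + 5·276 + 6·43 = 4002) ⇒ y = (5049 − 4002) / 7 ≈ 149.57.

(1474.3, 149.6)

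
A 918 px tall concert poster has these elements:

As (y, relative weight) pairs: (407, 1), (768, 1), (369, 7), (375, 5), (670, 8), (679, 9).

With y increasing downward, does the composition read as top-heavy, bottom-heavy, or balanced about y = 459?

Σw = 1 + 1 + 7 + 5 + 8 + 9 = 31.
Σw·y = 1·407 + 1·768 + 7·369 + 5·375 + 8·670 + 9·679 = 17104, so ȳ = 17104/31 ≈ 551.74.
Since 551.7 is below (larger y than) 459, the composition reads bottom-heavy.

bottom-heavy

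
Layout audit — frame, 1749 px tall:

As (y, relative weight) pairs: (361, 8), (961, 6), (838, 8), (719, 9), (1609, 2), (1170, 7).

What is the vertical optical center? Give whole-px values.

y ≈ 831

Σw = 8 + 6 + 8 + 9 + 2 + 7 = 40.
y: moment 33237 / weight 40 ≈ 830.92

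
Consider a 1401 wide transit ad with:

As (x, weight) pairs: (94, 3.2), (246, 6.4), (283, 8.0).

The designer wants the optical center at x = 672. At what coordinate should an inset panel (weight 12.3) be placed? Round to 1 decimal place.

After adding the inset panel, total weight = 3.2 + 6.4 + 8.0 + 12.3 = 29.9.
x: target moment 29.9×672 = 20092.8; current 3.2·94 + 6.4·246 + 8.0·283 = 4139.2; the inset panel supplies 15953.6, so x = 15953.6/12.3 ≈ 1297.04.

x ≈ 1297.0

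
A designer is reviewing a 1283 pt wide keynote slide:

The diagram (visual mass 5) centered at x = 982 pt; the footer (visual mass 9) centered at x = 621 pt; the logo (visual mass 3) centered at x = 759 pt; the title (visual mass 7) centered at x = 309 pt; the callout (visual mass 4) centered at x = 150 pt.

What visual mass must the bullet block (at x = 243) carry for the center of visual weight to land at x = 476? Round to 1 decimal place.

w ≈ 9.5

Existing Σw = 28 (5 + 9 + 3 + 7 + 4); existing moment 5·982 + 9·621 + 3·759 + 7·309 + 4·150 = 15539.
Balance at x = 476 requires (15539 + w·243) / (28 + w) = 476.
Solving: w = (476·28 − 15539) / (243 − 476) = -2211 / -233 ≈ 9.49.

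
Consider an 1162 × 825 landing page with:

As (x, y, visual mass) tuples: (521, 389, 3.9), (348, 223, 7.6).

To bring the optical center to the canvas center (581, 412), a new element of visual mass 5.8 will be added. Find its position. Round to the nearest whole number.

(927, 675)

With the new element, Σw becomes 3.9 + 7.6 + 5.8 = 17.3.
x: target moment 17.3×581 = 10051.3; current 3.9·521 + 7.6·348 = 4676.7; the new element supplies 5374.6, so x = 5374.6/5.8 ≈ 926.66.
y: target moment 17.3×412 = 7127.6; current 3.9·389 + 7.6·223 = 3211.9; the new element supplies 3915.7, so y = 3915.7/5.8 ≈ 675.12.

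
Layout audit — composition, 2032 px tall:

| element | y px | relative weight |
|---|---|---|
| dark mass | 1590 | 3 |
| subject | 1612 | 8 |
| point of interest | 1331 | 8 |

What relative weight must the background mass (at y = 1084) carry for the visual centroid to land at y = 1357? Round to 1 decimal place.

Known weights sum to 3 + 8 + 8 = 19; their moment is 3·1590 + 8·1612 + 8·1331 = 28314.
Set Σw·y/Σw = 1357: (28314 + 1084w) = 1357·(19 + w).
So w = (1357·19 − 28314)/(1084 − 1357) = -2531/-273 ≈ 9.27.

w ≈ 9.3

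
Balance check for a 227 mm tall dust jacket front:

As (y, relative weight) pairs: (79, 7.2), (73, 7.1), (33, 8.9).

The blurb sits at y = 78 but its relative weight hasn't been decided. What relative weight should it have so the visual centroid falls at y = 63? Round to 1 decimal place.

Fixed elements: Σw = 7.2 + 7.1 + 8.9 = 23.2, Σw·y = 7.2·79 + 7.1·73 + 8.9·33 = 1380.8.
Set Σw·y/Σw = 63: (1380.8 + 78w) = 63·(23.2 + w).
Solving: w = (63·23.2 − 1380.8) / (78 − 63) = 80.8 / 15 ≈ 5.39.

w ≈ 5.4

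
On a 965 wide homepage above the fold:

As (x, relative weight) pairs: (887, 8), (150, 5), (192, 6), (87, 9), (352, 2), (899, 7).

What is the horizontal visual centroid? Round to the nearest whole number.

Total weight = 8 + 5 + 6 + 9 + 2 + 7 = 37.
x-moment: 8·887 + 5·150 + 6·192 + 9·87 + 2·352 + 7·899 = 16778; centroid 16778/37 ≈ 453.46.

x ≈ 453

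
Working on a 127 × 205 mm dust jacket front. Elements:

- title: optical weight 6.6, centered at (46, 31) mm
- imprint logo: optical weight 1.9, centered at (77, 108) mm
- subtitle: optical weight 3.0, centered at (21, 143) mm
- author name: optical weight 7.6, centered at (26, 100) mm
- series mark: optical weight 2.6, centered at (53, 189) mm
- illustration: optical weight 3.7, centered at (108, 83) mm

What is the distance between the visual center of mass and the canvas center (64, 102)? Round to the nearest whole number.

Weights sum to 6.6 + 1.9 + 3.0 + 7.6 + 2.6 + 3.7 = 25.4.
x-moment: 6.6·46 + 1.9·77 + 3.0·21 + 7.6·26 + 2.6·53 + 3.7·108 = 1247.9; centroid 1247.9/25.4 ≈ 49.13.
y-moment: 6.6·31 + 1.9·108 + 3.0·143 + 7.6·100 + 2.6·189 + 3.7·83 = 2397.3; centroid 2397.3/25.4 ≈ 94.38.
Offset from (64, 102): Δx ≈ -14.87, Δy ≈ -7.62; distance = √(Δx² + Δy²) ≈ 16.71.

≈ 17 mm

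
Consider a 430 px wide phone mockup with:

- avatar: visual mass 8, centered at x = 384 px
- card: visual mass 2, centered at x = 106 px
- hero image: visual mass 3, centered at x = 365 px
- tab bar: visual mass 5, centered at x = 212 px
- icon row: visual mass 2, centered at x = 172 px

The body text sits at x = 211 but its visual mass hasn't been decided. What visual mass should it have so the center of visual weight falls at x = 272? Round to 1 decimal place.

w ≈ 5.6

Existing Σw = 20 (8 + 2 + 3 + 5 + 2); existing moment 8·384 + 2·106 + 3·365 + 5·212 + 2·172 = 5783.
For the centroid to hit 272: (5783 + w·211) / (20 + w) = 272.
Rearranging, w·(211 − 272) = 272·20 − 5783 = -343, so w ≈ -343/-61 = 5.62.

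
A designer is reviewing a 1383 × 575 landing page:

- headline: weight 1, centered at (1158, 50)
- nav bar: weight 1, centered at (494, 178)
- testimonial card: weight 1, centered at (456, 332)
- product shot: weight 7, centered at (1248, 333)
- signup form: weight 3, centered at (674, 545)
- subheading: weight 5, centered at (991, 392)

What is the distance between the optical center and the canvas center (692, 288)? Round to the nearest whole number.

≈ 307

Σw = 1 + 1 + 1 + 7 + 3 + 5 = 18.
Σw·x = 17821; x̄ = 17821/18 ≈ 990.06.
Σw·y = 6486; ȳ = 6486/18 ≈ 360.33.
From (692, 288): dx = 298.06, dy = 72.33, so the distance is √(dx²+dy²) ≈ 306.71.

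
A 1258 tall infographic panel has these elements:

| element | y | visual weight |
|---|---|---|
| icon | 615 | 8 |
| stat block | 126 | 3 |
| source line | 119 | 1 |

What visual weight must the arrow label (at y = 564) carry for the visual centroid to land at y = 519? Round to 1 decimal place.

Existing Σw = 12 (8 + 3 + 1); existing moment 8·615 + 3·126 + 1·119 = 5417.
Set Σw·y/Σw = 519: (5417 + 564w) = 519·(12 + w).
Solving: w = (519·12 − 5417) / (564 − 519) = 811 / 45 ≈ 18.02.

w ≈ 18.0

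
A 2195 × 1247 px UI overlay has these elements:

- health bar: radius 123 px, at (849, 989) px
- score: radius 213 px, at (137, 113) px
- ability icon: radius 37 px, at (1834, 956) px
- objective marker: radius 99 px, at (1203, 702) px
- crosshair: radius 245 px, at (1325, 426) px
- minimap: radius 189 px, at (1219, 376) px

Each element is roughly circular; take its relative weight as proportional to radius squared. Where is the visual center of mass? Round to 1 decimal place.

Weights ∝ r²: health bar 123² = 15129, score 213² = 45369, ability icon 37² = 1369, objective marker 99² = 9801, crosshair 245² = 60025, minimap 189² = 35721; Σw = 167414.
Σw·x = 156438447; x̄ = 156438447/167414 ≈ 934.44.
Σw·y = 67280090; ȳ = 67280090/167414 ≈ 401.88.

(934.4, 401.9)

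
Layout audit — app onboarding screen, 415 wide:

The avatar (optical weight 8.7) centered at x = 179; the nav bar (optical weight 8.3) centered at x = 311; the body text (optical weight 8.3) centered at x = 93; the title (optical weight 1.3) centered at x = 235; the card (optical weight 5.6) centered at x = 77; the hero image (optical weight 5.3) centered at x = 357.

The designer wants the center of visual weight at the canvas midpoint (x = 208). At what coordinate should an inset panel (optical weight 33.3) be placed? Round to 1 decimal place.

After adding the inset panel, total weight = 8.7 + 8.3 + 8.3 + 1.3 + 5.6 + 5.3 + 33.3 = 70.8.
x: need Σw·x = 70.8·208 = 14726.4. Existing = 8.7·179 + 8.3·311 + 8.3·93 + 1.3·235 + 5.6·77 + 5.3·357 = 7539.3. Remainder 7187.1 / 33.3 ≈ 215.83.

x ≈ 215.8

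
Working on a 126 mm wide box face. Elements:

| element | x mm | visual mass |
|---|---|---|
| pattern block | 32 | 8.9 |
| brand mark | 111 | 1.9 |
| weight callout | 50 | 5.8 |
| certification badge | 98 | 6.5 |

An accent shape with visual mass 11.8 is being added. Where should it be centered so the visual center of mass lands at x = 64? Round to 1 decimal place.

x ≈ 68.7

With the accent shape, Σw becomes 8.9 + 1.9 + 5.8 + 6.5 + 11.8 = 34.9.
x: need Σw·x = 34.9·64 = 2233.6. Existing = 8.9·32 + 1.9·111 + 5.8·50 + 6.5·98 = 1422.7. Remainder 810.9 / 11.8 ≈ 68.72.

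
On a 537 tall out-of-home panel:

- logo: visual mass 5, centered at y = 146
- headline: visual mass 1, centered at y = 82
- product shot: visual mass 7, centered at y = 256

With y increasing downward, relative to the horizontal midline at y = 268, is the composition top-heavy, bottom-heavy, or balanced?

Total weight = 5 + 1 + 7 = 13.
y-moment: 5·146 + 1·82 + 7·256 = 2604; centroid 2604/13 ≈ 200.31.
200.3 lies above (smaller y than) the midline 268, so the layout is top-heavy.

top-heavy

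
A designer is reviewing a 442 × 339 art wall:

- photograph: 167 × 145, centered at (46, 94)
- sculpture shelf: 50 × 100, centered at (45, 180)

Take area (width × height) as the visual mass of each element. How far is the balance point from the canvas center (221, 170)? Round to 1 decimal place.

Areas: photograph 167·145 = 24215, sculpture shelf 50·100 = 5000. Total weight = 29215.
Σw·x = 24215·46 + 5000·45 = 1338890, so x̄ = 1338890/29215 ≈ 45.83.
Σw·y = 24215·94 + 5000·180 = 3176210, so ȳ = 3176210/29215 ≈ 108.72.
Offset from (221, 170): Δx ≈ -175.17, Δy ≈ -61.28; distance = √(Δx² + Δy²) ≈ 185.58.

≈ 185.6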